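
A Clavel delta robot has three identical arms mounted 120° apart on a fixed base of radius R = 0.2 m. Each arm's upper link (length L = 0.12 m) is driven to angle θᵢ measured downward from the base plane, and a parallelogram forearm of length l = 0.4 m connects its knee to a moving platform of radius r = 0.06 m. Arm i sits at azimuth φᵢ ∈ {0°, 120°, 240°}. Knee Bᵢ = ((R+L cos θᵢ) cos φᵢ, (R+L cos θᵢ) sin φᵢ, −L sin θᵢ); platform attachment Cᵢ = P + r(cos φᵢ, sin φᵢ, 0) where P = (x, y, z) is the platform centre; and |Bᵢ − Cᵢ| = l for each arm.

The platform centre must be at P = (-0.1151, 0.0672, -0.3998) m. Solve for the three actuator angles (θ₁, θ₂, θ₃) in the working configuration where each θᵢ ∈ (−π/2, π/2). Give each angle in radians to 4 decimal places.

θ₁ = 1.3959, θ₂ = 0.2616, θ₃ = 0.8724

rotate P by −φ1: (-0.1151, 0.0672, -0.3998)
  A=0.2551, B=-0.3998, C=(l²−L²−A²−y'²−z²)/(2L)=-0.3493
  γ=atan2(-0.3998,0.2551)=-1.0029;  ψ=arccos(-0.7365)=2.3987;  θ1=γ+ψ≈1.3959
rotate P by −φ2: (0.1157, 0.0661, -0.3998)
  A=0.0243, B=-0.3998, C=(l²−L²−A²−y'²−z²)/(2L)=-0.0800
  θ2 = atan2(B,A) + arccos(C/0.4005) = 0.2616
arm 3 (φ=240.0°): x'=-0.0006, y'=-0.1333
  A=0.1406, B=-0.3998, C=(l²−L²−A²−y'²−z²)/(2L)=-0.2158
  γ=atan2(-0.3998,0.1406)=-1.2325;  ψ=arccos(-0.5091)=2.1049;  θ3=γ+ψ≈0.8724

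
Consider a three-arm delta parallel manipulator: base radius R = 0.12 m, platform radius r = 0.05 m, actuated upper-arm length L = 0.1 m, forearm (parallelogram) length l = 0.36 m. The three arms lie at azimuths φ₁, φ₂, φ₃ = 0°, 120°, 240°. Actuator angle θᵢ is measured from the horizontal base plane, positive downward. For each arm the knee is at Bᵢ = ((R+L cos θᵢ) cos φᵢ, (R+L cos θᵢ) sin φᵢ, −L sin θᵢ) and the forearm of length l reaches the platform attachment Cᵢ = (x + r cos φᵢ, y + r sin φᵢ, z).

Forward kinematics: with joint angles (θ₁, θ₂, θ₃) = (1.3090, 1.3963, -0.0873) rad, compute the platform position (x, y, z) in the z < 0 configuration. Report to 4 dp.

(-0.0876, -0.1782, -0.3499)

φ1=0.0°: virtual centre (0.0959, 0.0000, -0.0966), radius l
O2 = (0.0874·cos120.0°, 0.0874·sin120.0°, -0.0985) = (-0.0437, 0.0757, -0.0985)
arm 3 at φ=240.0°: (R−r)+L cos θ3 = 0.1696;  O3 = (-0.0848, -0.1469, 0.0087)
subtract pairs → two planes through P
[-0.2791 0.1513 -0.0038]·P = -0.0012;  [-0.3614 -0.2938 0.2106]·P = 0.0103
det = 0.1367;  x = -0.0089+0.2250z,  y = -0.0242+0.4401z
quadratic in z: (1.2443)z²+(0.1247)z+(-0.1087)=0, √Δ=0.7461 → z ∈ {-0.3499, 0.2497}; z = -0.3499 (taking z<0)
x = -0.0876, y = -0.1782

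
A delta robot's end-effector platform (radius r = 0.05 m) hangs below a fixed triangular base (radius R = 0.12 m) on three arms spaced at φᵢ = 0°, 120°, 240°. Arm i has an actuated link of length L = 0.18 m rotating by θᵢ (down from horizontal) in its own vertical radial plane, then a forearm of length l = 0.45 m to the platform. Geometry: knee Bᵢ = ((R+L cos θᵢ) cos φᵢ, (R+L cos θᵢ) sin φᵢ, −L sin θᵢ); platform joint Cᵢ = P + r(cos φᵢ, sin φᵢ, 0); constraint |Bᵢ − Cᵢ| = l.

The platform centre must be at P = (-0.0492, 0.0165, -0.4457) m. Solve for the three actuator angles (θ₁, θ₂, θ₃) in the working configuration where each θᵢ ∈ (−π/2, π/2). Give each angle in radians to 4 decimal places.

rotate P by −φ1: (-0.0492, 0.0165, -0.4457)
  A cos θ + B sin θ = C:  0.1192·cos θ + -0.4457·sin θ = -0.1195
  √(A²+B²)=0.4614;  θ1 = -1.3095+1.8329 ≈ 0.5234
rotate P by −φ2: (0.0389, 0.0344, -0.4457)
  A=0.0311, B=-0.4457, C=(l²−L²−A²−y'²−z²)/(2L)=-0.0853
  √(A²+B²)=0.4468;  θ2 = -1.5011+1.7628 ≈ 0.2617
arm 3 (φ=240.0°): x'=0.0103, y'=-0.0509
  e−x'=0.0597;  (l²−L²−(e−x')²−y'²−z²)/2L = -0.0964
  γ=atan2(-0.4457,0.0597)=-1.4377;  ψ=arccos(-0.2143)=1.7868;  θ3=γ+ψ≈0.3491

θ₁ = 0.5234, θ₂ = 0.2617, θ₃ = 0.3491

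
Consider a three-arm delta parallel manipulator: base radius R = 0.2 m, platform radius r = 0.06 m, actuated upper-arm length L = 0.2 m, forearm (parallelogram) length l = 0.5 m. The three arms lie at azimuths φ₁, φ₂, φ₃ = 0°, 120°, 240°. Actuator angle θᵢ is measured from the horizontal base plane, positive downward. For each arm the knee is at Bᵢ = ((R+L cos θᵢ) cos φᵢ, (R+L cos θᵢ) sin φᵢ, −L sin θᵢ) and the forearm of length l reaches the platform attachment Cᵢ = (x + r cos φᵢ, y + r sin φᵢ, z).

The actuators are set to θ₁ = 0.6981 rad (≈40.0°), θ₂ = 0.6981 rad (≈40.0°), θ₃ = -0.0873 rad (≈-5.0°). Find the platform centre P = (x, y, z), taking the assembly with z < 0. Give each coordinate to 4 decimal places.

(-0.0733, -0.1270, -0.4440)

S1 = (0.2932·cos0.0°, 0.2932·sin0.0°, -0.1286) = (0.2932, 0.0000, -0.1286)
S2 = (0.2932·cos120.0°, 0.2932·sin120.0°, -0.1286) = (-0.1466, 0.2539, -0.1286)
S3 = (0.3392·cos240.0°, 0.3392·sin240.0°, 0.0174) = (-0.1696, -0.2938, 0.0174)
subtract pairs → two planes through P
linear system: -0.8796x+0.5079y = 0.0000−0.0000z; -0.9257x+-0.5876y = 0.0129−0.2920z
Cramer: x(z) = -0.0066+0.1502z;  y(z) = -0.0115+0.2602z
into |P−S₁|² = l²: 1.0903z² + 0.1610z + -0.1434 = 0;  Δ = 0.6515;  z = -0.4440 or 0.2963 → z<0 root = -0.4440
x = -0.0733, y = -0.1270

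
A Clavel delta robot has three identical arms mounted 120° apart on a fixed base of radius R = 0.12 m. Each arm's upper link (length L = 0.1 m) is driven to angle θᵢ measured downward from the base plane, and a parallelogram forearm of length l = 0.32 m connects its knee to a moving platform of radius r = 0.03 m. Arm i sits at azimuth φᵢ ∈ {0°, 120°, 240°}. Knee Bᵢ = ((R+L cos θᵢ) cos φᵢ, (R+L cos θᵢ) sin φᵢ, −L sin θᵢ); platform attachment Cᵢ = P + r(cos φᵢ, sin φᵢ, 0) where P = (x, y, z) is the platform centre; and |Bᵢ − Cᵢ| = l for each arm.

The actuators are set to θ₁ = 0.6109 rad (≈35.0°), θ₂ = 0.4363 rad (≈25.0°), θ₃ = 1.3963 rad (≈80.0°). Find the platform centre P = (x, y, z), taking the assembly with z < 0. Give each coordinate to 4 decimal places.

(0.0418, 0.1068, -0.3295)

arm 1 at φ=0.0°: ρ1 = 0.1719;  centre 1 = (0.1719, 0.0000, -0.0574)
centre 2 = (0.1806·cos120.0°, 0.1806·sin120.0°, -0.0423) = (-0.0903, 0.1564, -0.0423)
centre 3 = (0.1074·cos240.0°, 0.1074·sin240.0°, -0.0985) = (-0.0537, -0.0930, -0.0985)
eliminate P² terms by subtracting sphere 1 from 2 and 3
linear system: -0.5245x+0.3129y = 0.0016−0.0302z; -0.4512x+-0.1860y = -0.0116−-0.0822z
Cramer: x(z) = 0.0140-0.0843z;  y(z) = 0.0285-0.2378z
sphere 1 gives Az²+Bz+C=0 with A=1.0637, B=0.1278, C=-0.0734;  B²−4AC=0.3285;  roots -0.3295, 0.2093;  negative root z = -0.3295
x = 0.0418, y = 0.1068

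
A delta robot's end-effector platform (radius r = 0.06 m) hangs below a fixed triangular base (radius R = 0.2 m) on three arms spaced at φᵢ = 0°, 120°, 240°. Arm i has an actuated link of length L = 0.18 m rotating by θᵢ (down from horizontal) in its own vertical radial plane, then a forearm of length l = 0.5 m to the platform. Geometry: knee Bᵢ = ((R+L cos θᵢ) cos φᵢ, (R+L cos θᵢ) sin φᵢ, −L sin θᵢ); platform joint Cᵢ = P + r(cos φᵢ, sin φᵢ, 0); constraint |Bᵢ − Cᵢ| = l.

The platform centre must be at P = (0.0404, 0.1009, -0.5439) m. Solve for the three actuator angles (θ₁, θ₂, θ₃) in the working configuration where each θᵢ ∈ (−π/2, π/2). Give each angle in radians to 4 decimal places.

θ₁ = 0.6978, θ₂ = 0.6108, θ₃ = 1.1343

φ1=0.0° → target in arm frame (0.0404, 0.1009)
  e−x'=0.0996;  (l²−L²−(e−x')²−y'²−z²)/2L = -0.2731
  θ1 = atan2(B,A) + arccos(C/0.5529) = 0.6978
φ2=120.0° → target in arm frame (0.0672, -0.0854)
  A=0.0728, B=-0.5439, C=(l²−L²−A²−y'²−z²)/(2L)=-0.2523
  √(A²+B²)=0.5488;  θ2 = -1.4377+2.0485 ≈ 0.6108
arm 3 (φ=240.0°): x'=-0.1076, y'=-0.0155
  A cos θ + B sin θ = C:  0.2476·cos θ + -0.5439·sin θ = -0.3882
  θ3 = atan2(B,A) + arccos(C/0.5976) = 1.1343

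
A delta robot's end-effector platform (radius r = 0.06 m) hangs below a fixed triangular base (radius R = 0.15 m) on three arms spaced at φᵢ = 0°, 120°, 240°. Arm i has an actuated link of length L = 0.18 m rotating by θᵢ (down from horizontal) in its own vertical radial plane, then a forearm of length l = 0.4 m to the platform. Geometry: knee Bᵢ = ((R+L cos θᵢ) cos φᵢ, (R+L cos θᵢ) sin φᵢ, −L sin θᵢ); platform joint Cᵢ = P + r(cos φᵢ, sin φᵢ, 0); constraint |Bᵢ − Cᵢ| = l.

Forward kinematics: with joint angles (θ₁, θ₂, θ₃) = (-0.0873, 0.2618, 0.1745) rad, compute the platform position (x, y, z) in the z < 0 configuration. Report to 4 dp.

φ1=0.0°: virtual centre (0.2693, 0.0000, 0.0157), radius l
φ2=120.0°: virtual centre (-0.1319, 0.2285, -0.0466), radius l
φ3=240.0°: virtual centre (-0.1336, -0.2315, -0.0313), radius l
subtract pairs → two planes through P
plane₁₂: -0.8025x+0.4570y+-0.1246z = -0.0010
Cramer: x(z) = 0.0008-0.1359z;  y(z) = -0.0007+0.0338z
into |P−O₁|² = l²: 1.0196z² + 0.0416z + -0.0877 = 0;  Δ = 0.3593;  z = -0.3143 or 0.2736 → z<0 root = -0.3143
x = 0.0436, y = -0.0113

(0.0436, -0.0113, -0.3143)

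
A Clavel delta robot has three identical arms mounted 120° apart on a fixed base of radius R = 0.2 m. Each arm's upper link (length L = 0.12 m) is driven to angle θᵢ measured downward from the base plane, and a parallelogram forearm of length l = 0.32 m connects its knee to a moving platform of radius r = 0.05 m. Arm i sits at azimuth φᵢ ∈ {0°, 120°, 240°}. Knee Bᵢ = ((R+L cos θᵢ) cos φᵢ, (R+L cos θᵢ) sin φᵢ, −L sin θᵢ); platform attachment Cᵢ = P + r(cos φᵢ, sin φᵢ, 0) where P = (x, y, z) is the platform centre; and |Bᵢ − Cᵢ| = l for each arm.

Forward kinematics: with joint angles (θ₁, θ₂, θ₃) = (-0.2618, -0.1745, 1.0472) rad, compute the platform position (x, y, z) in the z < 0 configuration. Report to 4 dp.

φ1=0.0°: virtual centre (0.2659, 0.0000, 0.0311), radius l
centre 2 = (0.2682·cos120.0°, 0.2682·sin120.0°, 0.0208) = (-0.1341, 0.2322, 0.0208)
φ3=240.0°: virtual centre (-0.1050, -0.1819, -0.1039), radius l
|centre ₂|²−|centre ₁|² = 0.0007;  |centre ₃|²−|centre ₁|² = -0.0168
[-0.8000 0.4645 -0.0204]·P = 0.0007;  [-0.7418 -0.3637 -0.2700]·P = -0.0168
det = 0.6356;  x = 0.0119+-0.2090z,  y = 0.0219+-0.3159z
into |P−centre ₁|² = l²: 1.1435z² + 0.0302z + -0.0364 = 0;  Δ = 0.1675;  z = -0.1922 or 0.1657 → z<0 root = -0.1922
x = 0.0520, y = 0.0826

(0.0520, 0.0826, -0.1922)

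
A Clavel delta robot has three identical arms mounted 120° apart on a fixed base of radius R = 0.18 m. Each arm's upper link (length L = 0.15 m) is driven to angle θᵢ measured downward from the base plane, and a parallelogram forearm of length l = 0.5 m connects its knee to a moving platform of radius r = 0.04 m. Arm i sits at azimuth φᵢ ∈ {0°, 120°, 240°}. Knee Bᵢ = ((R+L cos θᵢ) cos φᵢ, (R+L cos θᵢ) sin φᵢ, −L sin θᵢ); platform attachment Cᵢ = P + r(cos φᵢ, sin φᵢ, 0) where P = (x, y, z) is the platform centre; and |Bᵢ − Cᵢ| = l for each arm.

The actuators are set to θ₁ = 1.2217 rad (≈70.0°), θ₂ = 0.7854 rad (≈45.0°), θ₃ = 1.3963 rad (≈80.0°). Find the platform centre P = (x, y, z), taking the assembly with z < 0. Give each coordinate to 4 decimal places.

(-0.0234, 0.0967, -0.5820)

centre 1 = (0.1913·cos0.0°, 0.1913·sin0.0°, -0.1410) = (0.1913, 0.0000, -0.1410)
arm 2 at φ=120.0°: ρ2 = 0.2461;  centre 2 = (-0.1230, 0.2131, -0.1061)
φ3=240.0°: virtual centre (-0.0830, -0.1438, -0.1477), radius l
eliminate P² terms by subtracting sphere 1 from 2 and 3
[-0.6287 0.4262 0.0698]·P = 0.0153;  [-0.5487 -0.2876 -0.0135]·P = -0.0071
det = 0.4146;  x = -0.0034+0.0345z,  y = 0.0310+-0.1129z
sphere 1 gives Az²+Bz+C=0 with A=1.0139, B=0.2615, C=-0.1913;  B²−4AC=0.8441;  roots -0.5820, 0.3241;  negative root z = -0.5820
x = -0.0234, y = 0.0967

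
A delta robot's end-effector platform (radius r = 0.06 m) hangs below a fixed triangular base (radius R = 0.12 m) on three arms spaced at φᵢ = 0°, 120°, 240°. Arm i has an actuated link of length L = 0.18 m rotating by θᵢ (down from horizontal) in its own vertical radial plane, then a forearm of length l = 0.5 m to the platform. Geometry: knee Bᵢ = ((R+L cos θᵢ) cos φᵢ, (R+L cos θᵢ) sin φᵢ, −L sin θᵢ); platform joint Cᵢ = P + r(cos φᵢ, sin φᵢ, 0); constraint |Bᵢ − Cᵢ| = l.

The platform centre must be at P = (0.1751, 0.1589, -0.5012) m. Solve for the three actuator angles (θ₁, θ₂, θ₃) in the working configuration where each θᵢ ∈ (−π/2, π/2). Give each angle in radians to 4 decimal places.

arm 1 (φ=0.0°): x'=0.1751, y'=0.1589
  A=-0.1151, B=-0.5012, C=(l²−L²−A²−y'²−z²)/(2L)=-0.2003
  θ1 = atan2(B,A) + arccos(C/0.5142) = 0.1743
rotate P by −φ2: (0.0501, -0.2311, -0.5012)
  A cos θ + B sin θ = C:  0.0099·cos θ + -0.5012·sin θ = -0.2420
  γ=atan2(-0.5012,0.0099)=-1.5510;  ψ=arccos(-0.4827)=2.0745;  θ2=γ+ψ≈0.5235
φ3=240.0° → target in arm frame (-0.2252, 0.0722)
  e−x'=0.2852;  (l²−L²−(e−x')²−y'²−z²)/2L = -0.3337
  θ3 = atan2(B,A) + arccos(C/0.5766) = 1.1344

θ₁ = 0.1743, θ₂ = 0.5235, θ₃ = 1.1344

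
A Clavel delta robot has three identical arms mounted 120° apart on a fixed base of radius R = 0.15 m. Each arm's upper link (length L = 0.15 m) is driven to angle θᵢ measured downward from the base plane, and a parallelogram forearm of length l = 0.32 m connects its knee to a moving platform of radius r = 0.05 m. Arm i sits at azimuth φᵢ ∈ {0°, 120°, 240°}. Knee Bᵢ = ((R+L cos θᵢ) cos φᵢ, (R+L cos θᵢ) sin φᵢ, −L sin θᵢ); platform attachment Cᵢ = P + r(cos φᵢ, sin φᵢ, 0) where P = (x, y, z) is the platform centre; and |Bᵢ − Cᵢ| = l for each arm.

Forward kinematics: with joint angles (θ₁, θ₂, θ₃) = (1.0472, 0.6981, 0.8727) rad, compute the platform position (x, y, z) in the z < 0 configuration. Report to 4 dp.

arm 1 at φ=0.0°: ρ1 = 0.1750;  O1 = (0.1750, 0.0000, -0.1299)
O2 = (0.2149·cos120.0°, 0.2149·sin120.0°, -0.0964) = (-0.1075, 0.1861, -0.0964)
φ3=240.0°: virtual centre (-0.0982, -0.1701, -0.1149), radius l
subtract pairs → two planes through P
plane₁₂: -0.5649x+0.3722y+0.0670z = 0.0080
det = 0.3956;  x = -0.0109+0.0858z,  y = 0.0049+-0.0497z
quadratic in z: (1.0098)z²+(0.2274)z+(-0.0509)=0, √Δ=0.5074 → z ∈ {-0.3638, 0.1387}; z = -0.3638 (taking z<0)
x = -0.0421, y = 0.0230

(-0.0421, 0.0230, -0.3638)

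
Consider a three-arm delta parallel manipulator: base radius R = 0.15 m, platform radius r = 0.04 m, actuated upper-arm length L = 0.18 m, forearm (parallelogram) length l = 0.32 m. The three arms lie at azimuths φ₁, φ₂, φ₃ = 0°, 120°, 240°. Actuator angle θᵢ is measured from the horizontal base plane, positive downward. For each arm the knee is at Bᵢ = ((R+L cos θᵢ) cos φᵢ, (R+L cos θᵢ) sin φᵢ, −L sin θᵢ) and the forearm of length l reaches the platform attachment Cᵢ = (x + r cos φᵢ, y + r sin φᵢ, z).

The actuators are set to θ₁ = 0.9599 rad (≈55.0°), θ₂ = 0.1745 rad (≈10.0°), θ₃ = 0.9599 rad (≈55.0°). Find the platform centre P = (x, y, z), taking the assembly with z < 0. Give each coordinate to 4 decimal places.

arm 1 at φ=0.0°: (R−r)+L cos θ1 = 0.2132;  S1 = (0.2132, 0.0000, -0.1474)
arm 2 at φ=120.0°: (R−r)+L cos θ2 = 0.2873;  S2 = (-0.1436, 0.2488, -0.0313)
S3 = (0.2132·cos240.0°, 0.2132·sin240.0°, -0.1474) = (-0.1066, -0.1847, -0.1474)
|S₂|²−|S₁|² = 0.0163;  |S₃|²−|S₁|² = 0.0000
[-0.7138 0.4976 0.2324]·P = 0.0163;  [-0.6397 -0.3694 0.0000]·P = 0.0000
det = 0.5819;  x = -0.0103+0.1475z,  y = 0.0179+-0.2555z
sphere 1 gives Az²+Bz+C=0 with A=1.0870, B=0.2198, C=-0.0304;  B²−4AC=0.1803;  roots -0.2964, 0.0942;  negative root z = -0.2964
x = -0.0541, y = 0.0936

(-0.0541, 0.0936, -0.2964)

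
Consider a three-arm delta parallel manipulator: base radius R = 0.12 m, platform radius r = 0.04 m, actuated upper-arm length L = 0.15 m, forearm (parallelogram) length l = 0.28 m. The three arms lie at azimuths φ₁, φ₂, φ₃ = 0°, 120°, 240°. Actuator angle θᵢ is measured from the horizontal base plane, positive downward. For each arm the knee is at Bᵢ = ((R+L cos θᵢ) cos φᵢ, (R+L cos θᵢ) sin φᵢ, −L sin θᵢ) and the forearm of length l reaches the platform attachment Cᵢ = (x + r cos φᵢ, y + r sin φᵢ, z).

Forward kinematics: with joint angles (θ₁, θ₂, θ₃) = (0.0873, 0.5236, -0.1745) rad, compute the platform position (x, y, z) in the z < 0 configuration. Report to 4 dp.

arm 1 at φ=0.0°: ρ1 = 0.2294;  centre 1 = (0.2294, 0.0000, -0.0131)
φ2=120.0°: virtual centre (-0.1050, 0.1818, -0.0750), radius l
centre 3 = (0.2277·cos240.0°, 0.2277·sin240.0°, 0.0260) = (-0.1139, -0.1972, 0.0260)
subtract pairs → two planes through P
linear system: -0.6688x+0.3636y = -0.0031−-0.1238z; -0.6866x+-0.3944y = -0.0003−0.0782z
det = 0.5134;  x = 0.0026+-0.0397z,  y = -0.0038+0.2675z
sphere 1 gives Az²+Bz+C=0 with A=1.0732, B=0.0421, C=-0.0268;  B²−4AC=0.1166;  roots -0.1788, 0.1395;  negative root z = -0.1788
x = 0.0097, y = -0.0516

(0.0097, -0.0516, -0.1788)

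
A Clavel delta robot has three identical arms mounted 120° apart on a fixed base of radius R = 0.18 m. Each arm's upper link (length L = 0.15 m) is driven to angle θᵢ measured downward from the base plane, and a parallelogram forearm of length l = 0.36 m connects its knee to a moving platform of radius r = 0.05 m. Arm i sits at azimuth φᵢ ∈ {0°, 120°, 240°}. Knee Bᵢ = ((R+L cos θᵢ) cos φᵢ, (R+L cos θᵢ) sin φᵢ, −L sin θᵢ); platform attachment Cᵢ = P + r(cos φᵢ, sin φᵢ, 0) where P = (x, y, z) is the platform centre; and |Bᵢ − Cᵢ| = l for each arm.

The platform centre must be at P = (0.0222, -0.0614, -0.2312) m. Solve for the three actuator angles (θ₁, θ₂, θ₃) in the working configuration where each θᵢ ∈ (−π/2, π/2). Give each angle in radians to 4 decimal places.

θ₁ = -0.0872, θ₂ = 0.5238, θ₃ = -0.2617

φ1=0.0° → target in arm frame (0.0222, -0.0614)
  A=0.1078, B=-0.2312, C=(l²−L²−A²−y'²−z²)/(2L)=0.1275
  γ=atan2(-0.2312,0.1078)=-1.1345;  ψ=arccos(0.4999)=1.0473;  θ1=γ+ψ≈-0.0872
φ2=120.0° → target in arm frame (-0.0643, 0.0115)
  A=0.1943, B=-0.2312, C=(l²−L²−A²−y'²−z²)/(2L)=0.0526
  √(A²+B²)=0.3020;  θ2 = -0.8720+1.3958 ≈ 0.5238
arm 3 (φ=240.0°): x'=0.0421, y'=0.0499
  A cos θ + B sin θ = C:  0.0879·cos θ + -0.2312·sin θ = 0.1447
  θ3 = atan2(B,A) + arccos(C/0.2474) = -0.2617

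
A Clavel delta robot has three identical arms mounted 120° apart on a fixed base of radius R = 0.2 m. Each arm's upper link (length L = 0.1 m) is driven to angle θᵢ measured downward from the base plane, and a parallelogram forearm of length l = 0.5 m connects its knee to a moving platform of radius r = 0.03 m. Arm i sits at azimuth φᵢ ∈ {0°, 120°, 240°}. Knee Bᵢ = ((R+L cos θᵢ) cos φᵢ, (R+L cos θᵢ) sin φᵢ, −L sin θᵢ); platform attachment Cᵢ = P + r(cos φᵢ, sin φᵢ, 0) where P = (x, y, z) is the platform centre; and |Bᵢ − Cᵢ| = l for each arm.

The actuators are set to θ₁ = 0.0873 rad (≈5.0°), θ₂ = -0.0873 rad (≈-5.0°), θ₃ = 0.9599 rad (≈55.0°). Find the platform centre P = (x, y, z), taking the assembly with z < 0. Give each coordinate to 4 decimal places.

φ1=0.0°: virtual centre (0.2696, 0.0000, -0.0087), radius l
arm 2 at φ=120.0°: ρ2 = 0.2696;  S2 = (-0.1348, 0.2335, 0.0087)
φ3=240.0°: virtual centre (-0.1137, -0.1969, -0.0819), radius l
eliminate P² terms by subtracting sphere 1 from 2 and 3
plane₁₂: -0.8089x+0.4670y+0.0349z = 0.0000
Cramer: x(z) = 0.0099-0.0807z;  y(z) = 0.0172-0.2145z
quadratic in z: (1.0525)z²+(0.0520)z+(-0.1822)=0, √Δ=0.8773 → z ∈ {-0.4415, 0.3921}; z = -0.4415 (taking z<0)
x = 0.0456, y = 0.1119

(0.0456, 0.1119, -0.4415)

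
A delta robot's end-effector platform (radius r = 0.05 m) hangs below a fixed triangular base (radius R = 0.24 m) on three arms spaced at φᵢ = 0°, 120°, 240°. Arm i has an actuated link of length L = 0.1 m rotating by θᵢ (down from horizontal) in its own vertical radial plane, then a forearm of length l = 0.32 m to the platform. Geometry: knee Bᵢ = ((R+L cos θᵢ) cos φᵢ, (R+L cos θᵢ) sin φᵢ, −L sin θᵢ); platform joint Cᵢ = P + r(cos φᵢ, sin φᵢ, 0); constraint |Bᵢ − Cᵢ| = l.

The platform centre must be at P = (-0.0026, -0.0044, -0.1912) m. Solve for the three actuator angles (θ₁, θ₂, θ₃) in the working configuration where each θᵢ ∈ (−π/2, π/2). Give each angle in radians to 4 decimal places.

rotate P by −φ1: (-0.0026, -0.0044, -0.1912)
  A cos θ + B sin θ = C:  0.1926·cos θ + -0.1912·sin θ = 0.0936
  θ1 = atan2(B,A) + arccos(C/0.2714) = 0.4368
φ2=120.0° → target in arm frame (-0.0025, 0.0045)
  e−x'=0.1925;  (l²−L²−(e−x')²−y'²−z²)/2L = 0.0938
  γ=atan2(-0.1912,0.1925)=-0.7820;  ψ=arccos(0.3458)=1.2178;  θ2=γ+ψ≈0.4358
φ3=240.0° → target in arm frame (0.0051, -0.0001)
  A cos θ + B sin θ = C:  0.1849·cos θ + -0.1912·sin θ = 0.1083
  √(A²+B²)=0.2660;  θ3 = -0.8022+1.1515 ≈ 0.3493

θ₁ = 0.4368, θ₂ = 0.4358, θ₃ = 0.3493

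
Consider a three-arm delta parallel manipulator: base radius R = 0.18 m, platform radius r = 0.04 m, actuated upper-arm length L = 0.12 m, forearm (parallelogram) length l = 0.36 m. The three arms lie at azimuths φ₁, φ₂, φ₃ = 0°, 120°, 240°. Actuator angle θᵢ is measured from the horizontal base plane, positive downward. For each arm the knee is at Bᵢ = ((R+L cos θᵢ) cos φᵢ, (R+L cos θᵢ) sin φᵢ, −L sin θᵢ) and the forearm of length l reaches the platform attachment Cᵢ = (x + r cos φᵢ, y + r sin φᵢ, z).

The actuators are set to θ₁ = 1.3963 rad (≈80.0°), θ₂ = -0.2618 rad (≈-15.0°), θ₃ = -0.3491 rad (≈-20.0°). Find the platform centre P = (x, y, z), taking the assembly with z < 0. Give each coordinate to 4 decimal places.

φ1=0.0°: virtual centre (0.1608, 0.0000, -0.1182), radius l
φ2=120.0°: virtual centre (-0.1280, 0.2216, 0.0311), radius l
arm 3 at φ=240.0°: e+L cos θ3 = 0.2528;  O3 = (-0.1264, -0.2189, 0.0410)
eliminate P² terms by subtracting sphere 1 from 2 and 3
linear system: -0.5776x+0.4433y = 0.0266−0.2985z; -0.5744x+-0.4378y = 0.0257−0.3184z
det = 0.5075;  x = -0.0454+0.5356z,  y = 0.0008+0.0246z
sphere 1 gives Az²+Bz+C=0 with A=1.2875, B=0.0154, C=-0.0731;  B²−4AC=0.3766;  roots -0.2443, 0.2323;  negative root z = -0.2443
x = -0.1763, y = -0.0052

(-0.1763, -0.0052, -0.2443)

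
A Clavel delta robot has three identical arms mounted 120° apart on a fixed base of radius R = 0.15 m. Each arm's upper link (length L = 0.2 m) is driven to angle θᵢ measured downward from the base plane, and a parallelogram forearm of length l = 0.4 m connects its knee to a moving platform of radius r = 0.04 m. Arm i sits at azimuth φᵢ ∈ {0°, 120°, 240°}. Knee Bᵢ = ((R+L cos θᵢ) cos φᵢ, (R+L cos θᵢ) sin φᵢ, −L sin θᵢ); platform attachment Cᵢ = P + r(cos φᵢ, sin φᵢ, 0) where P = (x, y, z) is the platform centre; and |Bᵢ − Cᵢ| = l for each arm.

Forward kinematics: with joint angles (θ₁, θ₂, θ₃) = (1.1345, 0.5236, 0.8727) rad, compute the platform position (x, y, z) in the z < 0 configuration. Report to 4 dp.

(-0.0948, 0.0593, -0.4510)

O1 = (0.1945·cos0.0°, 0.1945·sin0.0°, -0.1813) = (0.1945, 0.0000, -0.1813)
O2 = (0.2832·cos120.0°, 0.2832·sin120.0°, -0.1000) = (-0.1416, 0.2453, -0.1000)
arm 3 at φ=240.0°: (R−r)+L cos θ3 = 0.2386;  O3 = (-0.1193, -0.2066, -0.1532)
eliminate P² terms by subtracting sphere 1 from 2 and 3
linear system: -0.6722x+0.4905y = 0.0195−0.1625z; -0.6276x+-0.4132y = 0.0097−0.0561z
det = 0.5856;  x = -0.0219+0.1617z,  y = 0.0098+-0.1098z
quadratic in z: (1.0382)z²+(0.2904)z+(-0.0802)=0, √Δ=0.6461 → z ∈ {-0.4510, 0.1713}; z = -0.4510 (taking z<0)
x = -0.0948, y = 0.0593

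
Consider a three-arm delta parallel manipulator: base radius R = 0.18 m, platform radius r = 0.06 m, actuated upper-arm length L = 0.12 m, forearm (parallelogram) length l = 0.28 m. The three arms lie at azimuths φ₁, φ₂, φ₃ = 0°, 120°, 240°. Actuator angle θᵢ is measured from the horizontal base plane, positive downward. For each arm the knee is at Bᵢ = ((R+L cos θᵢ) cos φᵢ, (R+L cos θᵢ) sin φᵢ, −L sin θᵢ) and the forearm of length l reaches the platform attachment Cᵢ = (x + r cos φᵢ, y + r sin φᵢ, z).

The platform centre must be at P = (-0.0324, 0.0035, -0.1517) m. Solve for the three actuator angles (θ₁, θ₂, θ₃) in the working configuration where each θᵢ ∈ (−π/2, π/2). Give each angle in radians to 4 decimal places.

arm 1 (φ=0.0°): x'=-0.0324, y'=0.0035
  A cos θ + B sin θ = C:  0.1524·cos θ + -0.1517·sin θ = 0.0740
  γ=atan2(-0.1517,0.1524)=-0.7831;  ψ=arccos(0.3439)=1.2197;  θ1=γ+ψ≈0.4366
rotate P by −φ2: (0.0192, 0.0263, -0.1517)
  A=0.1008, B=-0.1517, C=(l²−L²−A²−y'²−z²)/(2L)=0.1256
  θ2 = atan2(B,A) + arccos(C/0.1821) = -0.1746
arm 3 (φ=240.0°): x'=0.0132, y'=-0.0298
  A=0.1068, B=-0.1517, C=(l²−L²−A²−y'²−z²)/(2L)=0.1195
  √(A²+B²)=0.1855;  θ3 = -0.9572+0.8708 ≈ -0.0864

θ₁ = 0.4366, θ₂ = -0.1746, θ₃ = -0.0864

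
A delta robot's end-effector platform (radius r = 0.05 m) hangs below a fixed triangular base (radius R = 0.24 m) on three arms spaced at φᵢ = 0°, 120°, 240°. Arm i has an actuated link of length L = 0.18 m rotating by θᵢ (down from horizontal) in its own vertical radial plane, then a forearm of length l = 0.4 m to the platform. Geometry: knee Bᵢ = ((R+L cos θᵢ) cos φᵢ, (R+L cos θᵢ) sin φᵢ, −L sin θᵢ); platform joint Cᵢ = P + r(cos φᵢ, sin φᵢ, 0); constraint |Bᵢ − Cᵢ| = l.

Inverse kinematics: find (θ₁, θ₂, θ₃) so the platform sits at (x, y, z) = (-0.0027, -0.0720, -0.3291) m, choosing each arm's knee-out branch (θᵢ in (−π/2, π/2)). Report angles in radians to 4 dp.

φ1=0.0° → target in arm frame (-0.0027, -0.0720)
  A=0.1927, B=-0.3291, C=(l²−L²−A²−y'²−z²)/(2L)=-0.0640
  √(A²+B²)=0.3814;  θ1 = -1.0411+1.7393 ≈ 0.6982
φ2=120.0° → target in arm frame (-0.0610, 0.0383)
  e−x'=0.2510;  (l²−L²−(e−x')²−y'²−z²)/2L = -0.1255
  γ=atan2(-0.3291,0.2510)=-0.9192;  ψ=arccos(-0.3032)=1.8789;  θ2=γ+ψ≈0.9596
rotate P by −φ3: (0.0637, 0.0337, -0.3291)
  e−x'=0.1263;  (l²−L²−(e−x')²−y'²−z²)/2L = 0.0061
  γ=atan2(-0.3291,0.1263)=-1.2044;  ψ=arccos(0.0174)=1.5534;  θ3=γ+ψ≈0.3490

θ₁ = 0.6982, θ₂ = 0.9596, θ₃ = 0.3490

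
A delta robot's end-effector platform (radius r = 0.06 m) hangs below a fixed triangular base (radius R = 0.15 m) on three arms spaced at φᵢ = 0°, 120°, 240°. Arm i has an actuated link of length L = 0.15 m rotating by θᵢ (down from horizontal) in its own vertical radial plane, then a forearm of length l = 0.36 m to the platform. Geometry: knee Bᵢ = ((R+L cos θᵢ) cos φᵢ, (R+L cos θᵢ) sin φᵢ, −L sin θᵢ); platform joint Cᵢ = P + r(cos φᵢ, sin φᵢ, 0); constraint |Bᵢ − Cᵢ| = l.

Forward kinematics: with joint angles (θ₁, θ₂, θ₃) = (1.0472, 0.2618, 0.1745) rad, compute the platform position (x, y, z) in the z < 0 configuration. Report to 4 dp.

φ1=0.0°: virtual centre (0.1650, 0.0000, -0.1299), radius l
arm 2 at φ=120.0°: e+L cos θ2 = 0.2349;  centre 2 = (-0.1174, 0.2034, -0.0388)
φ3=240.0°: virtual centre (-0.1189, -0.2059, -0.0260), radius l
eliminate P² terms by subtracting sphere 1 from 2 and 3
[-0.5649 0.4068 0.1822]·P = 0.0126;  [-0.5677 -0.4117 0.2077]·P = 0.0131
det = 0.4636;  x = -0.0227+0.3441z,  y = -0.0005+0.0300z
quadratic in z: (1.1193)z²+(0.1306)z+(-0.0775)=0, √Δ=0.6034 → z ∈ {-0.3279, 0.2112}; z = -0.3279 (taking z<0)
x = -0.1355, y = -0.0104

(-0.1355, -0.0104, -0.3279)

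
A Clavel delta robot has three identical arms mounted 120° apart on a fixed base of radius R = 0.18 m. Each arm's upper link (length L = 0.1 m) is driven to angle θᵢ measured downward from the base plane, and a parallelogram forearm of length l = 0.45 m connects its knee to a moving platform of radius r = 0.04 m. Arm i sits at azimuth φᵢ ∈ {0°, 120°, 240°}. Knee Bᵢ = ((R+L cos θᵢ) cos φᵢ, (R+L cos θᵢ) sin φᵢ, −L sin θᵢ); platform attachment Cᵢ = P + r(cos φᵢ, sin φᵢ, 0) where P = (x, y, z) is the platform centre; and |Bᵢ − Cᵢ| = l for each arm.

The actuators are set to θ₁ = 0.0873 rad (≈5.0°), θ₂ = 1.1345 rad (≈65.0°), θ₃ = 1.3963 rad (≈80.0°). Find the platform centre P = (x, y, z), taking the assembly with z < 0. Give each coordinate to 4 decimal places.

(0.1498, 0.0302, -0.4486)

φ1=0.0°: virtual centre (0.2396, 0.0000, -0.0087), radius l
O2 = (0.1823·cos120.0°, 0.1823·sin120.0°, -0.0906) = (-0.0911, 0.1578, -0.0906)
O3 = (0.1574·cos240.0°, 0.1574·sin240.0°, -0.0985) = (-0.0787, -0.1363, -0.0985)
|O₂|²−|O₁|² = -0.0161;  |O₃|²−|O₁|² = -0.0230
plane₁₂: -0.6615x+0.3157y+-0.1638z = -0.0161
Cramer: x(z) = 0.0306-0.2658z;  y(z) = 0.0131-0.0379z
sphere 1 gives Az²+Bz+C=0 with A=1.0721, B=0.1276, C=-0.1585;  B²−4AC=0.6961;  roots -0.4486, 0.3296;  negative root z = -0.4486
x = 0.1498, y = 0.0302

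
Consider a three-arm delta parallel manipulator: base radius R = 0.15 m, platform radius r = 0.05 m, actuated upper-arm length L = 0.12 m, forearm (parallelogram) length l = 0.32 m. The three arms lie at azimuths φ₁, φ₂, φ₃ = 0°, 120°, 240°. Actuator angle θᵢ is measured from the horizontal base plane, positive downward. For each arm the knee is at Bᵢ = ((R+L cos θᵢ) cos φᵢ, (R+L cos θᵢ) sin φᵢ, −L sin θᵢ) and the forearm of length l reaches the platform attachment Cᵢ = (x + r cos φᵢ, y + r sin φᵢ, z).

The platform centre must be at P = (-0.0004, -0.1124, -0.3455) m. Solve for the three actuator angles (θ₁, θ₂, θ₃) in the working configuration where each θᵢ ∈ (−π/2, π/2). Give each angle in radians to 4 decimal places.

rotate P by −φ1: (-0.0004, -0.1124, -0.3455)
  A cos θ + B sin θ = C:  0.1004·cos θ + -0.3455·sin θ = -0.2254
  θ1 = atan2(B,A) + arccos(C/0.3598) = 0.9596
φ2=120.0° → target in arm frame (-0.0971, 0.0565)
  A=0.1971, B=-0.3455, C=(l²−L²−A²−y'²−z²)/(2L)=-0.3060
  √(A²+B²)=0.3978;  θ2 = -1.0523+2.4483 ≈ 1.3961
φ3=240.0° → target in arm frame (0.0975, 0.0559)
  A cos θ + B sin θ = C:  0.0025·cos θ + -0.3455·sin θ = -0.1437
  √(A²+B²)=0.3455;  θ3 = -1.5637+1.9998 ≈ 0.4362

θ₁ = 0.9596, θ₂ = 1.3961, θ₃ = 0.4362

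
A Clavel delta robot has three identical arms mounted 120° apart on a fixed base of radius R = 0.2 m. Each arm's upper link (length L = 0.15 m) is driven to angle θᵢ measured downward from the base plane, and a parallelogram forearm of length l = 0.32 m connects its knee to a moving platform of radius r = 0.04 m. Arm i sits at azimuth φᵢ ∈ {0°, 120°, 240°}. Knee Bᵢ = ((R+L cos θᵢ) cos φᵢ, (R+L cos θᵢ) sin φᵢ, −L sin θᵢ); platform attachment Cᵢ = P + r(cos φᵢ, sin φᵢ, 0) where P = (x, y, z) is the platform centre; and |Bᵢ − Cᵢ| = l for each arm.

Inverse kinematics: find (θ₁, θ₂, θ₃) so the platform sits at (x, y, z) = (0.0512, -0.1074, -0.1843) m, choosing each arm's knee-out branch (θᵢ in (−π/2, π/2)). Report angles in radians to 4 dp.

θ₁ = 0.1742, θ₂ = 1.3091, θ₃ = 0.0005

rotate P by −φ1: (0.0512, -0.1074, -0.1843)
  e−x'=0.1088;  (l²−L²−(e−x')²−y'²−z²)/2L = 0.0752
  γ=atan2(-0.1843,0.1088)=-1.0375;  ψ=arccos(0.3514)=1.2117;  θ1=γ+ψ≈0.1742
arm 2 (φ=120.0°): x'=-0.1186, y'=0.0094
  A cos θ + B sin θ = C:  0.2786·cos θ + -0.1843·sin θ = -0.1059
  γ=atan2(-0.1843,0.2786)=-0.5844;  ψ=arccos(-0.3171)=1.8935;  θ2=γ+ψ≈1.3091
φ3=240.0° → target in arm frame (0.0674, 0.0980)
  e−x'=0.0926;  (l²−L²−(e−x')²−y'²−z²)/2L = 0.0925
  θ3 = atan2(B,A) + arccos(C/0.2063) = 0.0005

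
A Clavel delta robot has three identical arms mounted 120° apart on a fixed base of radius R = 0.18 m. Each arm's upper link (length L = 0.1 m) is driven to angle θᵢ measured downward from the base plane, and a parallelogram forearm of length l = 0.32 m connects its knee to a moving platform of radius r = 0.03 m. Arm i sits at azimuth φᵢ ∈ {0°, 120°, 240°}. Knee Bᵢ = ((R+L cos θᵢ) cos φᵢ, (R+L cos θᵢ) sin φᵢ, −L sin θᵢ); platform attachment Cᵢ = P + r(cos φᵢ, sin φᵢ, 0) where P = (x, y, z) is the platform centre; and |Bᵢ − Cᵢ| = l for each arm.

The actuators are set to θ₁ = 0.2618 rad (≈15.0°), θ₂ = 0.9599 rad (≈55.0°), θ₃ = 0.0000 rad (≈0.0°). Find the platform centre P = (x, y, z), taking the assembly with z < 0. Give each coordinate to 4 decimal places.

S1 = (0.2466·cos0.0°, 0.2466·sin0.0°, -0.0259) = (0.2466, 0.0000, -0.0259)
S2 = (0.2074·cos120.0°, 0.2074·sin120.0°, -0.0819) = (-0.1037, 0.1796, -0.0819)
arm 3 at φ=240.0°: ρ3 = 0.2500;  S3 = (-0.1250, -0.2165, 0.0000)
subtract pairs → two planes through P
[-0.7005 0.3592 -0.1121]·P = -0.0118;  [-0.7432 -0.4330 0.0518]·P = 0.0010
Cramer: x(z) = 0.0083-0.0525z;  y(z) = -0.0166+0.2096z
into |P−S₁|² = l²: 1.0467z² + 0.0698z + -0.0447 = 0;  Δ = 0.1919;  z = -0.2426 or 0.1759 → z<0 root = -0.2426
x = 0.0210, y = -0.0675

(0.0210, -0.0675, -0.2426)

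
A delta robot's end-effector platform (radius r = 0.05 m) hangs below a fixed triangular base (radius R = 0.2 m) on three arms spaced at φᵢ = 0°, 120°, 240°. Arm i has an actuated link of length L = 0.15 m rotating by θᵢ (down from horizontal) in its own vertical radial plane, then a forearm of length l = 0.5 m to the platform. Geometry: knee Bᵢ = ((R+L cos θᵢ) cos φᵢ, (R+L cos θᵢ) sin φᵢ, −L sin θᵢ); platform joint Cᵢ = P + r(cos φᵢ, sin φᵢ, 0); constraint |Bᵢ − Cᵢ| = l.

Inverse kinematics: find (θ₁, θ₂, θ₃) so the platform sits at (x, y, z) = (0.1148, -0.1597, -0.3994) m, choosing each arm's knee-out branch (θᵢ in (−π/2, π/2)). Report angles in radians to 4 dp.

φ1=0.0° → target in arm frame (0.1148, -0.1597)
  A=0.0352, B=-0.3994, C=(l²−L²−A²−y'²−z²)/(2L)=0.1375
  √(A²+B²)=0.4009;  θ1 = -1.4829+1.2209 ≈ -0.2620
arm 2 (φ=120.0°): x'=-0.1957, y'=-0.0196
  A cos θ + B sin θ = C:  0.3457·cos θ + -0.3994·sin θ = -0.1730
  θ2 = atan2(B,A) + arccos(C/0.5282) = 1.0472
arm 3 (φ=240.0°): x'=0.0809, y'=0.1793
  e−x'=0.0691;  (l²−L²−(e−x')²−y'²−z²)/2L = 0.1036
  √(A²+B²)=0.4053;  θ3 = -1.3995+1.3124 ≈ -0.0871

θ₁ = -0.2620, θ₂ = 1.0472, θ₃ = -0.0871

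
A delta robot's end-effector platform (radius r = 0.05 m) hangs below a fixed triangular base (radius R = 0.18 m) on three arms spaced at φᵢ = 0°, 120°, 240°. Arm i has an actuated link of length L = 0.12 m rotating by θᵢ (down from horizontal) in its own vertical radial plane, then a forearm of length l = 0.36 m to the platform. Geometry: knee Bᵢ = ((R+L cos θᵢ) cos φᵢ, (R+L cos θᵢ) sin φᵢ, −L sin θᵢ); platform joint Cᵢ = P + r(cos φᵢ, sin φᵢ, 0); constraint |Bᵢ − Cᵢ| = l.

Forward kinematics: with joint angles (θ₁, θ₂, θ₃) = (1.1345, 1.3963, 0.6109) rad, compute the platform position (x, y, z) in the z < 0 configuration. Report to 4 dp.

(-0.0154, -0.0886, -0.3974)

φ1=0.0°: virtual centre (0.1807, 0.0000, -0.1088), radius l
centre 2 = (0.1508·cos120.0°, 0.1508·sin120.0°, -0.1182) = (-0.0754, 0.1306, -0.1182)
centre 3 = (0.2283·cos240.0°, 0.2283·sin240.0°, -0.0688) = (-0.1141, -0.1977, -0.0688)
subtract pairs → two planes through P
plane₁₂: -0.5123x+0.2613y+-0.0188z = -0.0078
det = 0.3566;  x = -0.0005+0.0376z,  y = -0.0306+0.1459z
sphere 1 gives Az²+Bz+C=0 with A=1.0227, B=0.1950, C=-0.0840;  B²−4AC=0.3817;  roots -0.3974, 0.2067;  negative root z = -0.3974
x = -0.0154, y = -0.0886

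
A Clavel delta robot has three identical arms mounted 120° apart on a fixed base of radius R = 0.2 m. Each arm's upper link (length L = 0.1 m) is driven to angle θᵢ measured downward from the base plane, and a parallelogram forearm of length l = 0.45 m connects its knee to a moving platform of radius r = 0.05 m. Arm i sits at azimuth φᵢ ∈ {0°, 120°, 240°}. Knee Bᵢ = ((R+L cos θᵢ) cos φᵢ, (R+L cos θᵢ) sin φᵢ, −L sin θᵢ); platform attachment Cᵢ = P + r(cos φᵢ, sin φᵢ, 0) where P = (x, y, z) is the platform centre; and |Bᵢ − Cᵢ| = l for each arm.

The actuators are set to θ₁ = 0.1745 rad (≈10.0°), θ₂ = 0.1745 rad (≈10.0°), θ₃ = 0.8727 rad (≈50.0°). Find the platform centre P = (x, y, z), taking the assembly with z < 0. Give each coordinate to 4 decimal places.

(0.0435, 0.0754, -0.4108)

centre 1 = (0.2485·cos0.0°, 0.2485·sin0.0°, -0.0174) = (0.2485, 0.0000, -0.0174)
φ2=120.0°: virtual centre (-0.1242, 0.2152, -0.0174), radius l
arm 3 at φ=240.0°: ρ3 = 0.2143;  centre 3 = (-0.1071, -0.1856, -0.0766)
subtract pairs → two planes through P
[-0.7454 0.4304 0.0000]·P = 0.0000;  [-0.7112 -0.3711 -0.1185]·P = -0.0103
det = 0.5828;  x = 0.0076+-0.0875z,  y = 0.0131+-0.1516z
sphere 1 gives Az²+Bz+C=0 with A=1.0306, B=0.0729, C=-0.1440;  B²−4AC=0.5989;  roots -0.4108, 0.3401;  negative root z = -0.4108
x = 0.0435, y = 0.0754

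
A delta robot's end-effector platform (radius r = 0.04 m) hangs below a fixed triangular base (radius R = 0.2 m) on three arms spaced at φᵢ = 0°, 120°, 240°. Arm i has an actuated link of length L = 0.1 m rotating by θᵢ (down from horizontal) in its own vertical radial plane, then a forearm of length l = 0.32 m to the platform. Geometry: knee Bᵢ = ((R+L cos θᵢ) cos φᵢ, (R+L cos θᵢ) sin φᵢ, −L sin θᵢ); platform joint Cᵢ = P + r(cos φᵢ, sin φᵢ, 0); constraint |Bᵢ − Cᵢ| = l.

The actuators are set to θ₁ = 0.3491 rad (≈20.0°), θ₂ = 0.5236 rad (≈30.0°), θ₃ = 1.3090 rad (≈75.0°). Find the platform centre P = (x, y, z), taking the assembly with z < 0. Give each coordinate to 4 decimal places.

(0.0508, 0.0640, -0.2730)

arm 1 at φ=0.0°: (R−r)+L cos θ1 = 0.2540;  O1 = (0.2540, 0.0000, -0.0342)
φ2=120.0°: virtual centre (-0.1233, 0.2136, -0.0500), radius l
O3 = (0.1859·cos240.0°, 0.1859·sin240.0°, -0.0966) = (-0.0929, -0.1610, -0.0966)
|O₂|²−|O₁|² = -0.0024;  |O₃|²−|O₁|² = -0.0218
linear system: -0.7545x+0.4271y = -0.0024−-0.0316z; -0.6938x+-0.3220y = -0.0218−-0.1248z
det = 0.5393;  x = 0.0187+-0.1177z,  y = 0.0275+-0.1339z
quadratic in z: (1.0318)z²+(0.1164)z+(-0.0451)=0, √Δ=0.4469 → z ∈ {-0.2730, 0.1601}; z = -0.2730 (taking z<0)
x = 0.0508, y = 0.0640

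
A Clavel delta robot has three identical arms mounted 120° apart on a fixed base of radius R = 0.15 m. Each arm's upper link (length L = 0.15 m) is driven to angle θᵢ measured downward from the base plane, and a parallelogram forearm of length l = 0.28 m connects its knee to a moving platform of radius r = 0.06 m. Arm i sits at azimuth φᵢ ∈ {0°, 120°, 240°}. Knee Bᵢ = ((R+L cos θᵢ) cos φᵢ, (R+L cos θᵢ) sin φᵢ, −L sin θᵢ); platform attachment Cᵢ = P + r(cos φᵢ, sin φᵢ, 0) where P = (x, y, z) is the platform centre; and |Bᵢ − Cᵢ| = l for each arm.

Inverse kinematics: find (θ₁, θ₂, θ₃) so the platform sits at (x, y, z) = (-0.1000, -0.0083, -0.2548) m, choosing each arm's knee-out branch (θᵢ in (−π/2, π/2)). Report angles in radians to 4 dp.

arm 1 (φ=0.0°): x'=-0.1000, y'=-0.0083
  A cos θ + B sin θ = C:  0.1900·cos θ + -0.2548·sin θ = -0.1506
  γ=atan2(-0.2548,0.1900)=-0.9301;  ψ=arccos(-0.4739)=2.0646;  θ1=γ+ψ≈1.1345
φ2=120.0° → target in arm frame (0.0428, 0.0908)
  A cos θ + B sin θ = C:  0.0472·cos θ + -0.2548·sin θ = -0.0650
  γ=atan2(-0.2548,0.0472)=-1.3877;  ψ=arccos(-0.2507)=1.8242;  θ2=γ+ψ≈0.4365
rotate P by −φ3: (0.0572, -0.0825, -0.2548)
  e−x'=0.0328;  (l²−L²−(e−x')²−y'²−z²)/2L = -0.0563
  γ=atan2(-0.2548,0.0328)=-1.4427;  ψ=arccos(-0.2193)=1.7918;  θ3=γ+ψ≈0.3491

θ₁ = 1.1345, θ₂ = 0.4365, θ₃ = 0.3491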